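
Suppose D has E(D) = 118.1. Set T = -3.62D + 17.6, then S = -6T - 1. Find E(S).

E(S) = 2458.532

E(T) = (-3.62)·118.1 + 17.6 = -409.922.
E(S) = (-6)·(-409.922) + (-1) = 2458.532.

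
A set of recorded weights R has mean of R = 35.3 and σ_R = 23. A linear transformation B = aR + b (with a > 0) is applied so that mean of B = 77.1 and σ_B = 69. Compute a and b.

σ_B = a·σ_R (a > 0), so a = 69/23 = 3.
mean of B = a·mean of R + b, so b = 77.1 − 3·35.3 = -28.8.

a = 3, b = -28.8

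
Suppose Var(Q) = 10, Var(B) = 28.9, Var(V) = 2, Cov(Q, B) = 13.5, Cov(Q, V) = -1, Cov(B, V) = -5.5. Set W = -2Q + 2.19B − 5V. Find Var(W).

Var(W) = a²·Var(Q) + b²·Var(B) + c²·Var(V) + 2ab·Cov(Q, B) + 2ac·Cov(Q, V) + 2bc·Cov(B, V), with a = -2, b = 2.19, c = -5.
= 40 + 138.60729 + 50 + (-118.26) + (-20) + 120.45
= 210.79729.

Var(W) = 210.79729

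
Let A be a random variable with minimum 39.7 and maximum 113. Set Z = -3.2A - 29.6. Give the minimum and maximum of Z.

min(Z) = -391.2, max(Z) = -156.64

a = -3.2 < 0, so order reverses: min(Z) = a·max(A)+b = (-3.2)·113 + (-29.6) = -391.2; max(Z) = a·min(A)+b = (-3.2)·39.7 + (-29.6) = -156.64.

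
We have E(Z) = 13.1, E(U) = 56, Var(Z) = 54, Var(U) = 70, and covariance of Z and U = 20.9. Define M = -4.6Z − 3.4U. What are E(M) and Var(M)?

E(M) = (-4.6)·E(Z) + (-3.4)·E(U) = (-4.6)·13.1 + (-3.4)·56 = -250.66.
Var(M) = a²·Var(Z) + b²·Var(U) + 2ab·covariance of Z and U with a = -4.6, b = -3.4.
= (-4.6)²·54 + (-3.4)²·70 + 2·(-4.6)·(-3.4)·20.9
= 1142.64 + 809.2 + 653.752 = 2605.592.

E(M) = -250.66, Var(M) = 2605.592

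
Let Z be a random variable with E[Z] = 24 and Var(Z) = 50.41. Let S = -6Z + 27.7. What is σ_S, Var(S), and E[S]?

S = -6Z + 27.7 is linear with a = -6, b = 27.7.
σ_Z = √50.41 = 7.1.
σ_S = |a|·σ_Z = |-6|·7.1 = 42.6.
Var(S) = a²·Var(Z) = (-6)²·50.41 = 1814.76 (the additive constant 27.7 does not affect variance).
E[S] = a·E[Z] + b = (-6)·24 + 27.7 = -116.3.

σ_S = 42.6, Var(S) = 1814.76, E[S] = -116.3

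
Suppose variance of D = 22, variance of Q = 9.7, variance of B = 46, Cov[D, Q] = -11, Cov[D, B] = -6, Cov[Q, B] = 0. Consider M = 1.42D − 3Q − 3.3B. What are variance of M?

variance of M = a²·variance of D + b²·variance of Q + c²·variance of B + 2ab·Cov[D, Q] + 2ac·Cov[D, B] + 2bc·Cov[Q, B], with a = 1.42, b = -3, c = -3.3.
= 44.3608 + 87.3 + 500.94 + 93.72 + 56.232 + 0
= 782.5528.

variance of M = 782.5528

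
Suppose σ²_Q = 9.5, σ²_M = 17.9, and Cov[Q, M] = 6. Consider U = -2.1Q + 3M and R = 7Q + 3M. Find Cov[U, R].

Cov[U, R] = 109.65

By bilinearity, Cov[U, R] = ac·σ²_Q + bd·σ²_M + (ad+bc)·Cov[Q, M], with a=-2.1, b=3, c=7, d=3.
ac·σ²_Q = (-2.1)·7·9.5 = -139.65
bd·σ²_M = 3·3·17.9 = 161.1
(ad+bc)·Cov[Q, M] = (14.7)·6 = 88.2
Cov[U, R] = -139.65 + 161.1 + 88.2 = 109.65.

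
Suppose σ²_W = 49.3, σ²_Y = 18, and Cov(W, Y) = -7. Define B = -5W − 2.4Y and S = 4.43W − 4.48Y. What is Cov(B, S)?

Cov(B, S) = -980.835

By bilinearity, Cov(B, S) = ac·σ²_W + bd·σ²_Y + (ad+bc)·Cov(W, Y), with a=-5, b=-2.4, c=4.43, d=-4.48.
ac·σ²_W = (-5)·4.43·49.3 = -1091.995
bd·σ²_Y = (-2.4)·(-4.48)·18 = 193.536
(ad+bc)·Cov(W, Y) = (11.768)·(-7) = -82.376
Cov(B, S) = -1091.995 + 193.536 + (-82.376) = -980.835.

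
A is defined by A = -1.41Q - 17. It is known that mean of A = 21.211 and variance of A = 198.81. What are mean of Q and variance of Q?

mean of Q = -27.1, variance of Q = 100

From A = -1.41Q - 17: mean of A = a·mean of Q + b, so mean of Q = (mean of A − b)/a = (21.211 − (-17))/(-1.41) = -27.1.
variance of A = a²·variance of Q, so variance of Q = 198.81/(-1.41)² = 100.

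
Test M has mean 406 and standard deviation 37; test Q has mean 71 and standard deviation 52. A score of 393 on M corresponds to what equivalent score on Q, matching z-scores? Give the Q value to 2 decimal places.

z = (393 − 406)/37 ≈ -0.3514.
Q = 71 + z·52 = 71 + (393 − 406)·52/37 ≈ 52.73.

Q = 52.73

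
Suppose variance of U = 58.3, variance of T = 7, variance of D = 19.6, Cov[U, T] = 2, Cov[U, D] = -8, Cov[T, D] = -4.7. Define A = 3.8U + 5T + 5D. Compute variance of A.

variance of A = 1043.852

variance of A = a²·variance of U + b²·variance of T + c²·variance of D + 2ab·Cov[U, T] + 2ac·Cov[U, D] + 2bc·Cov[T, D], with a = 3.8, b = 5, c = 5.
= 841.852 + 175 + 490 + 76 + (-304) + (-235)
= 1043.852.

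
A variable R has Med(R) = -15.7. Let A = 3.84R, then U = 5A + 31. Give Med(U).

Med(A) = 3.84·(-15.7) = -60.288.
Med(U) = 5·(-60.288) + 31 = -270.44.

Med(U) = -270.44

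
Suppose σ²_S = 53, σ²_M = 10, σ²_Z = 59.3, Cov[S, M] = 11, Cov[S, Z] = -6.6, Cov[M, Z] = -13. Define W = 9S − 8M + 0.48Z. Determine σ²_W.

σ²_W = 3405.47872

σ²_W = a²·σ²_S + b²·σ²_M + c²·σ²_Z + 2ab·Cov[S, M] + 2ac·Cov[S, Z] + 2bc·Cov[M, Z], with a = 9, b = -8, c = 0.48.
= 4293 + 640 + 13.66272 + (-1584) + (-57.024) + 99.84
= 3405.47872.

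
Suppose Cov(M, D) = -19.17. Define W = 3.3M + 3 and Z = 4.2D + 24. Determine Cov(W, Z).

Cov(W, Z) = a·c·Cov(M, D) = 3.3·4.2·(-19.17) = -265.6962. Additive constants drop out.

Cov(W, Z) = -265.6962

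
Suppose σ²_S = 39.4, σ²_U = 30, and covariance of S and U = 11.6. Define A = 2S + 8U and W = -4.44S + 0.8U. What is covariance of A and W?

covariance of A and W = -551.344

By bilinearity, covariance of A and W = ac·σ²_S + bd·σ²_U + (ad+bc)·covariance of S and U, with a=2, b=8, c=-4.44, d=0.8.
ac·σ²_S = 2·(-4.44)·39.4 = -349.872
bd·σ²_U = 8·0.8·30 = 192
(ad+bc)·covariance of S and U = (-33.92)·11.6 = -393.472
covariance of A and W = -349.872 + 192 + (-393.472) = -551.344.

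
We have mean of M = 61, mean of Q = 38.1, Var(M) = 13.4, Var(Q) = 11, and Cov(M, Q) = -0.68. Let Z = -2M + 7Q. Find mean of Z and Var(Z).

mean of Z = 144.7, Var(Z) = 611.64

mean of Z = (-2)·mean of M + 7·mean of Q = (-2)·61 + 7·38.1 = 144.7.
Var(Z) = a²·Var(M) + b²·Var(Q) + 2ab·Cov(M, Q) with a = -2, b = 7.
= (-2)²·13.4 + 7²·11 + 2·(-2)·7·(-0.68)
= 53.6 + 539 + 19.04 = 611.64.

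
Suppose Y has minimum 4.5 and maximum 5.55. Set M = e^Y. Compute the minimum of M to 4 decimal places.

e^Y is increasing on this domain, so min(M) comes from min(Y) = 4.5: min(M) = exp(4.5) ≈ 90.0171.

min(M) = 90.0171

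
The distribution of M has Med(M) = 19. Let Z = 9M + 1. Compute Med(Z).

A linear map preserves order up to sign, so Med(Z) = a·Med(M) + b = 9·19 + 1 = 172.

Med(Z) = 172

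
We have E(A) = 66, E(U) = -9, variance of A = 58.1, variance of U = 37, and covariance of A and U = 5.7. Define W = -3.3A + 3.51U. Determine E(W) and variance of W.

E(W) = -249.39, variance of W = 956.5065

E(W) = (-3.3)·E(A) + 3.51·E(U) = (-3.3)·66 + 3.51·(-9) = -249.39.
variance of W = a²·variance of A + b²·variance of U + 2ab·covariance of A and U with a = -3.3, b = 3.51.
= (-3.3)²·58.1 + 3.51²·37 + 2·(-3.3)·3.51·5.7
= 632.709 + 455.8437 + (-132.0462) = 956.5065.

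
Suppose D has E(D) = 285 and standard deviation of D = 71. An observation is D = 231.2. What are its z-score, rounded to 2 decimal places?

z = -0.76

z = (D − E(D)) / standard deviation of D = (231.2 − 285) / 71 ≈ -0.76.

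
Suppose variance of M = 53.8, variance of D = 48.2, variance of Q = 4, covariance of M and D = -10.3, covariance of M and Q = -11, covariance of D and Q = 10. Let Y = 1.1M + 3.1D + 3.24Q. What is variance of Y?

variance of Y = 622.5164

variance of Y = a²·variance of M + b²·variance of D + c²·variance of Q + 2ab·covariance of M and D + 2ac·covariance of M and Q + 2bc·covariance of D and Q, with a = 1.1, b = 3.1, c = 3.24.
= 65.098 + 463.202 + 41.9904 + (-70.246) + (-78.408) + 200.88
= 622.5164.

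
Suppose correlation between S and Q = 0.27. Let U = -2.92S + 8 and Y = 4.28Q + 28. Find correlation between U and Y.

correlation between U and Y = -0.27

Linear rescalings preserve |correlation|; the slopes -2.92 and 4.28 have opposite signs, so the correlation flips sign: correlation between U and Y = −correlation between S and Q = -0.27.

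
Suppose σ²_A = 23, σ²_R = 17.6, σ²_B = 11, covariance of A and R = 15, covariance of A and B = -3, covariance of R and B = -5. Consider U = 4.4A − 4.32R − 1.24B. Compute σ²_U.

σ²_U = 199.57984

σ²_U = a²·σ²_A + b²·σ²_R + c²·σ²_B + 2ab·covariance of A and R + 2ac·covariance of A and B + 2bc·covariance of R and B, with a = 4.4, b = -4.32, c = -1.24.
= 445.28 + 328.45824 + 16.9136 + (-570.24) + 32.736 + (-53.568)
= 199.57984.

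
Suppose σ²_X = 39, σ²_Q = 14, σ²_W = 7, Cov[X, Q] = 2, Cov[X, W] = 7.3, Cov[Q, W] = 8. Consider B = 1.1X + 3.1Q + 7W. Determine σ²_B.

σ²_B = a²·σ²_X + b²·σ²_Q + c²·σ²_W + 2ab·Cov[X, Q] + 2ac·Cov[X, W] + 2bc·Cov[Q, W], with a = 1.1, b = 3.1, c = 7.
= 47.19 + 134.54 + 343 + 13.64 + 112.42 + 347.2
= 997.99.

σ²_B = 997.99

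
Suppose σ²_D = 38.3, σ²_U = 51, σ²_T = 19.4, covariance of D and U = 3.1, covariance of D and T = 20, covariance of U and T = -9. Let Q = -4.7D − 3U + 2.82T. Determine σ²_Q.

σ²_Q = 1168.86356

σ²_Q = a²·σ²_D + b²·σ²_U + c²·σ²_T + 2ab·covariance of D and U + 2ac·covariance of D and T + 2bc·covariance of U and T, with a = -4.7, b = -3, c = 2.82.
= 846.047 + 459 + 154.27656 + 87.42 + (-530.16) + 152.28
= 1168.86356.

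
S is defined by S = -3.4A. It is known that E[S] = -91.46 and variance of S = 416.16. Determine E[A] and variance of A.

From S = -3.4A: E[S] = a·E[A] + b, so E[A] = (E[S] − b)/a = (-91.46 − 0)/(-3.4) = 26.9.
variance of S = a²·variance of A, so variance of A = 416.16/(-3.4)² = 36.

E[A] = 26.9, variance of A = 36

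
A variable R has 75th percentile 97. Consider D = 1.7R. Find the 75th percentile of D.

75th percentile of D = 164.9

Since a = 1.7 > 0 the transformation is increasing, so the 75th percentile of D = a·(P_{75} of R) + b = 1.7·97 = 164.9.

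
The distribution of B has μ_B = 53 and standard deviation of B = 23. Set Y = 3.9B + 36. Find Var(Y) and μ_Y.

Var(Y) = 8046.09, μ_Y = 242.7

Y = 3.9B + 36 is linear with a = 3.9, b = 36.
Var(B) = 23² = 529.
Var(Y) = a²·Var(B) = 3.9²·529 = 8046.09 (the additive constant 36 does not affect variance).
μ_Y = a·μ_B + b = 3.9·53 + 36 = 242.7.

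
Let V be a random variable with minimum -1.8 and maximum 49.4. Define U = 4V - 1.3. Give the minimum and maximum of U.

min(U) = -8.5, max(U) = 196.3

a = 4 > 0, so min(U) = a·min(V)+b = 4·(-1.8) + (-1.3) = -8.5 and max(U) = 4·49.4 + (-1.3) = 196.3.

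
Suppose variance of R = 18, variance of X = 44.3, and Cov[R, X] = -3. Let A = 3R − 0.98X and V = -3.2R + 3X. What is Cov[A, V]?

By bilinearity, Cov[A, V] = ac·variance of R + bd·variance of X + (ad+bc)·Cov[R, X], with a=3, b=-0.98, c=-3.2, d=3.
ac·variance of R = 3·(-3.2)·18 = -172.8
bd·variance of X = (-0.98)·3·44.3 = -130.242
(ad+bc)·Cov[R, X] = (12.136)·(-3) = -36.408
Cov[A, V] = -172.8 + (-130.242) + (-36.408) = -339.45.

Cov[A, V] = -339.45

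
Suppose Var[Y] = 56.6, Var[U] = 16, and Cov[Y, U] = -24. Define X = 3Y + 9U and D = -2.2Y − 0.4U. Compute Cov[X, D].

By bilinearity, Cov[X, D] = ac·Var[Y] + bd·Var[U] + (ad+bc)·Cov[Y, U], with a=3, b=9, c=-2.2, d=-0.4.
ac·Var[Y] = 3·(-2.2)·56.6 = -373.56
bd·Var[U] = 9·(-0.4)·16 = -57.6
(ad+bc)·Cov[Y, U] = (-21)·(-24) = 504
Cov[X, D] = -373.56 + (-57.6) + 504 = 72.84.

Cov[X, D] = 72.84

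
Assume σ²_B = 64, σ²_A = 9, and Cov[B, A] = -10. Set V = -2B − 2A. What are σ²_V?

σ²_V = a²·σ²_B + b²·σ²_A + 2ab·Cov[B, A] with a = -2, b = -2.
= (-2)²·64 + (-2)²·9 + 2·(-2)·(-2)·(-10)
= 256 + 36 + (-80) = 212.

σ²_V = 212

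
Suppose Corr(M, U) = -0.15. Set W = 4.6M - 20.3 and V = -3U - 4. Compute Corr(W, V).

Corr(W, V) = 0.15

Linear rescalings preserve |correlation|; the slopes 4.6 and -3 have opposite signs, so the correlation flips sign: Corr(W, V) = −Corr(M, U) = 0.15.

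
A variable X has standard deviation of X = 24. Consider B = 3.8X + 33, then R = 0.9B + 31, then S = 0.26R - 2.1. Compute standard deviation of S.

standard deviation of B = |3.8|·24 = 91.2.
standard deviation of R = |0.9|·91.2 = 82.08.
standard deviation of S = |0.26|·82.08 = 21.3408.

standard deviation of S = 21.3408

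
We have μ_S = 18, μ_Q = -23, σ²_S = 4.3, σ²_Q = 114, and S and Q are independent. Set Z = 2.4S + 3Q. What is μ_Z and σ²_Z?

μ_Z = 2.4·μ_S + 3·μ_Q = 2.4·18 + 3·(-23) = -25.8.
σ²_Z = a²·σ²_S + b²·σ²_Q + 2ab·covariance of S and Q with a = 2.4, b = 3.
Independence gives covariance of S and Q = 0.
= 2.4²·4.3 + 3²·114 + 2·2.4·3·0
= 24.768 + 1026 + 0 = 1050.768.

μ_Z = -25.8, σ²_Z = 1050.768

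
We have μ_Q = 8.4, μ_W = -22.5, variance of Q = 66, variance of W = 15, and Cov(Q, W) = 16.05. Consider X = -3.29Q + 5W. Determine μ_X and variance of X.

μ_X = -140.136, variance of X = 561.3456

μ_X = (-3.29)·μ_Q + 5·μ_W = (-3.29)·8.4 + 5·(-22.5) = -140.136.
variance of X = a²·variance of Q + b²·variance of W + 2ab·Cov(Q, W) with a = -3.29, b = 5.
= (-3.29)²·66 + 5²·15 + 2·(-3.29)·5·16.05
= 714.3906 + 375 + (-528.045) = 561.3456.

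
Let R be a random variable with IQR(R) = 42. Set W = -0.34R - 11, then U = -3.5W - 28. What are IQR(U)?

IQR(W) = |-0.34|·42 = 14.28.
IQR(U) = |-3.5|·14.28 = 49.98.

IQR(U) = 49.98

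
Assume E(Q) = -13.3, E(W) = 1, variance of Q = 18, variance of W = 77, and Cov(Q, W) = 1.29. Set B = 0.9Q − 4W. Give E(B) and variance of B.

E(B) = -15.97, variance of B = 1237.292

E(B) = 0.9·E(Q) + (-4)·E(W) = 0.9·(-13.3) + (-4)·1 = -15.97.
variance of B = a²·variance of Q + b²·variance of W + 2ab·Cov(Q, W) with a = 0.9, b = -4.
= 0.9²·18 + (-4)²·77 + 2·0.9·(-4)·1.29
= 14.58 + 1232 + (-9.288) = 1237.292.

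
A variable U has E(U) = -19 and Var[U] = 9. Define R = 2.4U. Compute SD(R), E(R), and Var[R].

R = 2.4U is linear with a = 2.4, b = 0.
SD(U) = √9 = 3.
SD(R) = |a|·SD(U) = |2.4|·3 = 7.2.
E(R) = a·E(U) + b = 2.4·(-19) = -45.6.
Var[R] = a²·Var[U] = 2.4²·9 = 51.84.

SD(R) = 7.2, E(R) = -45.6, Var[R] = 51.84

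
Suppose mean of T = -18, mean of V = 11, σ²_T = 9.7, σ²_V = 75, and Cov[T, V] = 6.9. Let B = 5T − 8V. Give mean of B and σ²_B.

mean of B = -178, σ²_B = 4490.5

mean of B = 5·mean of T + (-8)·mean of V = 5·(-18) + (-8)·11 = -178.
σ²_B = a²·σ²_T + b²·σ²_V + 2ab·Cov[T, V] with a = 5, b = -8.
= 5²·9.7 + (-8)²·75 + 2·5·(-8)·6.9
= 242.5 + 4800 + (-552) = 4490.5.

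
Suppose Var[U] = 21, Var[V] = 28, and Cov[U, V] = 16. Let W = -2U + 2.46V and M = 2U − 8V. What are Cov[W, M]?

By bilinearity, Cov[W, M] = ac·Var[U] + bd·Var[V] + (ad+bc)·Cov[U, V], with a=-2, b=2.46, c=2, d=-8.
ac·Var[U] = (-2)·2·21 = -84
bd·Var[V] = 2.46·(-8)·28 = -551.04
(ad+bc)·Cov[U, V] = (20.92)·16 = 334.72
Cov[W, M] = -84 + (-551.04) + 334.72 = -300.32.

Cov[W, M] = -300.32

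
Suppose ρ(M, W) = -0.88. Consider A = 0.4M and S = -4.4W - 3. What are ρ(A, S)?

Linear rescalings preserve |correlation|; the slopes 0.4 and -4.4 have opposite signs, so the correlation flips sign: ρ(A, S) = −ρ(M, W) = 0.88.

ρ(A, S) = 0.88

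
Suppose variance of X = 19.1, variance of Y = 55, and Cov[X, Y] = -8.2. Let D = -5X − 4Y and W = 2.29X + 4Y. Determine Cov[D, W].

Cov[D, W] = -859.583

By bilinearity, Cov[D, W] = ac·variance of X + bd·variance of Y + (ad+bc)·Cov[X, Y], with a=-5, b=-4, c=2.29, d=4.
ac·variance of X = (-5)·2.29·19.1 = -218.695
bd·variance of Y = (-4)·4·55 = -880
(ad+bc)·Cov[X, Y] = (-29.16)·(-8.2) = 239.112
Cov[D, W] = -218.695 + (-880) + 239.112 = -859.583.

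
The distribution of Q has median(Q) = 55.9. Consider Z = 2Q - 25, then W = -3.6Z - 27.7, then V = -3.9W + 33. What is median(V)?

median(Z) = 2·55.9 + (-25) = 86.8.
median(W) = (-3.6)·86.8 + (-27.7) = -340.18.
median(V) = (-3.9)·(-340.18) + 33 = 1359.702.

median(V) = 1359.702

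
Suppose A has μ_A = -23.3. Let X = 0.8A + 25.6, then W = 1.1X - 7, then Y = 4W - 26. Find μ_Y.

μ_Y = -23.376

μ_X = 0.8·(-23.3) + 25.6 = 6.96.
μ_W = 1.1·6.96 + (-7) = 0.656.
μ_Y = 4·0.656 + (-26) = -23.376.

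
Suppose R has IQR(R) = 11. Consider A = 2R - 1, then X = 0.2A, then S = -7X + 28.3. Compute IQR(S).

IQR(A) = |2|·11 = 22.
IQR(X) = |0.2|·22 = 4.4.
IQR(S) = |-7|·4.4 = 30.8.

IQR(S) = 30.8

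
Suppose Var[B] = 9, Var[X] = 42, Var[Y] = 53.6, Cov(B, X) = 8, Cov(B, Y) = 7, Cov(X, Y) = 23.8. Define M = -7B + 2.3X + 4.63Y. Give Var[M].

Var[M] = 1607.75024

Var[M] = a²·Var[B] + b²·Var[X] + c²·Var[Y] + 2ab·Cov(B, X) + 2ac·Cov(B, Y) + 2bc·Cov(X, Y), with a = -7, b = 2.3, c = 4.63.
= 441 + 222.18 + 1149.01784 + (-257.6) + (-453.74) + 506.8924
= 1607.75024.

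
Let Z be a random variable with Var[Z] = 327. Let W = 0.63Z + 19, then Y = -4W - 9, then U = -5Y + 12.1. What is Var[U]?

Var[U] = 51914.52

Var[W] = 0.63²·327 = 129.7863.
Var[Y] = (-4)²·129.7863 = 2076.5808.
Var[U] = (-5)²·2076.5808 = 51914.52.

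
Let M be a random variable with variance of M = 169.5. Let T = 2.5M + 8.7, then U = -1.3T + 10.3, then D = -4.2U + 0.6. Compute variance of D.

variance of D = 31581.66375

variance of T = 2.5²·169.5 = 1059.375.
variance of U = (-1.3)²·1059.375 = 1790.34375.
variance of D = (-4.2)²·1790.34375 = 31581.66375.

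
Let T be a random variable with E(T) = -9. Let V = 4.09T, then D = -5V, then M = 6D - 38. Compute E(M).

E(V) = 4.09·(-9) = -36.81.
E(D) = (-5)·(-36.81) = 184.05.
E(M) = 6·184.05 + (-38) = 1066.3.

E(M) = 1066.3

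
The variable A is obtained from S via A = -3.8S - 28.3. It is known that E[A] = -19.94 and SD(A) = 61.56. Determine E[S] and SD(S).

E[S] = -2.2, SD(S) = 16.2

From A = -3.8S - 28.3: E[A] = a·E[S] + b, so E[S] = (E[A] − b)/a = (-19.94 − (-28.3))/(-3.8) = -2.2.
SD(A) = |a|·SD(S), so SD(S) = 61.56/|-3.8| = 16.2.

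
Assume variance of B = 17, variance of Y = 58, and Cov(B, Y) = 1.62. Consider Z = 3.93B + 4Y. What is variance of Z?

variance of Z = a²·variance of B + b²·variance of Y + 2ab·Cov(B, Y) with a = 3.93, b = 4.
= 3.93²·17 + 4²·58 + 2·3.93·4·1.62
= 262.5633 + 928 + 50.9328 = 1241.4961.

variance of Z = 1241.4961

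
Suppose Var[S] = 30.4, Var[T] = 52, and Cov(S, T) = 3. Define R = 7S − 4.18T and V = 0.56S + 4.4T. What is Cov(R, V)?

Cov(R, V) = -751.8384

By bilinearity, Cov(R, V) = ac·Var[S] + bd·Var[T] + (ad+bc)·Cov(S, T), with a=7, b=-4.18, c=0.56, d=4.4.
ac·Var[S] = 7·0.56·30.4 = 119.168
bd·Var[T] = (-4.18)·4.4·52 = -956.384
(ad+bc)·Cov(S, T) = (28.4592)·3 = 85.3776
Cov(R, V) = 119.168 + (-956.384) + 85.3776 = -751.8384.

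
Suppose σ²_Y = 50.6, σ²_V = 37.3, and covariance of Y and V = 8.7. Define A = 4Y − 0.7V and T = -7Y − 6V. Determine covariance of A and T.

By bilinearity, covariance of A and T = ac·σ²_Y + bd·σ²_V + (ad+bc)·covariance of Y and V, with a=4, b=-0.7, c=-7, d=-6.
ac·σ²_Y = 4·(-7)·50.6 = -1416.8
bd·σ²_V = (-0.7)·(-6)·37.3 = 156.66
(ad+bc)·covariance of Y and V = (-19.1)·8.7 = -166.17
covariance of A and T = -1416.8 + 156.66 + (-166.17) = -1426.31.

covariance of A and T = -1426.31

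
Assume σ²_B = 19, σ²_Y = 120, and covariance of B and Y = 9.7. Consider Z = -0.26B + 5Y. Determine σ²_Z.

σ²_Z = 2976.0644

σ²_Z = a²·σ²_B + b²·σ²_Y + 2ab·covariance of B and Y with a = -0.26, b = 5.
= (-0.26)²·19 + 5²·120 + 2·(-0.26)·5·9.7
= 1.2844 + 3000 + (-25.22) = 2976.0644.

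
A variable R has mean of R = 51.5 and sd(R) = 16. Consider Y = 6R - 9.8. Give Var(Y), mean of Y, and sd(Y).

Y = 6R - 9.8 is linear with a = 6, b = -9.8.
Var(R) = 16² = 256.
Var(Y) = a²·Var(R) = 6²·256 = 9216 (the additive constant -9.8 does not affect variance).
mean of Y = a·mean of R + b = 6·51.5 + (-9.8) = 299.2.
sd(Y) = |a|·sd(R) = |6|·16 = 96.

Var(Y) = 9216, mean of Y = 299.2, sd(Y) = 96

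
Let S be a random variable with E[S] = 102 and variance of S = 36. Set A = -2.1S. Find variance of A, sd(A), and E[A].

variance of A = 158.76, sd(A) = 12.6, E[A] = -214.2

A = -2.1S is linear with a = -2.1, b = 0.
variance of A = a²·variance of S = (-2.1)²·36 = 158.76.
sd(S) = √36 = 6.
sd(A) = |a|·sd(S) = |-2.1|·6 = 12.6.
E[A] = a·E[S] + b = (-2.1)·102 = -214.2.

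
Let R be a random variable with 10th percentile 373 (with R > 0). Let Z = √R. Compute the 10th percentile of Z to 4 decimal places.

√R is increasing, so P_{10}(Z) = g(P_{10}(R)) ≈ 19.3132.

10th percentile of Z = 19.3132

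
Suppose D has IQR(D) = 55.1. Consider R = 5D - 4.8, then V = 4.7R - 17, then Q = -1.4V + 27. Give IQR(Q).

IQR(Q) = 1812.79

IQR(R) = |5|·55.1 = 275.5.
IQR(V) = |4.7|·275.5 = 1294.85.
IQR(Q) = |-1.4|·1294.85 = 1812.79.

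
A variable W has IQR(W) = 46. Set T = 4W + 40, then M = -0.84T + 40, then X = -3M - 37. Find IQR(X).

IQR(T) = |4|·46 = 184.
IQR(M) = |-0.84|·184 = 154.56.
IQR(X) = |-3|·154.56 = 463.68.

IQR(X) = 463.68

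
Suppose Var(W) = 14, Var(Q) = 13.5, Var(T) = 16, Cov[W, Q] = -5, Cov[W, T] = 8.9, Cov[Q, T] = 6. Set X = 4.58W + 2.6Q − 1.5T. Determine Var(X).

Var(X) = a²·Var(W) + b²·Var(Q) + c²·Var(T) + 2ab·Cov[W, Q] + 2ac·Cov[W, T] + 2bc·Cov[Q, T], with a = 4.58, b = 2.6, c = -1.5.
= 293.6696 + 91.26 + 36 + (-119.08) + (-122.286) + (-46.8)
= 132.7636.

Var(X) = 132.7636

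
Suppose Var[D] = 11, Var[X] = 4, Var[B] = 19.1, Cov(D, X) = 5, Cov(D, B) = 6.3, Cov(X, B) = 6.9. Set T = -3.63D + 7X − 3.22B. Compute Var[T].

Var[T] = 121.1067

Var[T] = a²·Var[D] + b²·Var[X] + c²·Var[B] + 2ab·Cov(D, X) + 2ac·Cov(D, B) + 2bc·Cov(X, B), with a = -3.63, b = 7, c = -3.22.
= 144.9459 + 196 + 198.03644 + (-254.1) + 147.27636 + (-311.052)
= 121.1067.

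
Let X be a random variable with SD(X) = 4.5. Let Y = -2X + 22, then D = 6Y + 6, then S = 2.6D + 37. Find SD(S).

SD(Y) = |-2|·4.5 = 9.
SD(D) = |6|·9 = 54.
SD(S) = |2.6|·54 = 140.4.

SD(S) = 140.4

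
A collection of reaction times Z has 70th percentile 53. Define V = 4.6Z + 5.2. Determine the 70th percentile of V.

Since a = 4.6 > 0 the transformation is increasing, so the 70th percentile of V = a·(P_{70} of Z) + b = 4.6·53 + 5.2 = 249.

70th percentile of V = 249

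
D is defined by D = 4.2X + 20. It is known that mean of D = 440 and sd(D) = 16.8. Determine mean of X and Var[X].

mean of X = 100, Var[X] = 16

From D = 4.2X + 20: mean of D = a·mean of X + b, so mean of X = (mean of D − b)/a = (440 − 20)/4.2 = 100.
Var[D] = 16.8² = 282.24.
Var[D] = a²·Var[X], so Var[X] = 282.24/4.2² = 16.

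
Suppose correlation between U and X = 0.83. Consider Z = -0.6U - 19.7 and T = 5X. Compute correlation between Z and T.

correlation between Z and T = -0.83

Linear rescalings preserve |correlation|; the slopes -0.6 and 5 have opposite signs, so the correlation flips sign: correlation between Z and T = −correlation between U and X = -0.83.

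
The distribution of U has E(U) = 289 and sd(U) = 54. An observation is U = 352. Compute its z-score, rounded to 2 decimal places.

z = (U − E(U)) / sd(U) = (352 − 289) / 54 ≈ 1.17.

z = 1.17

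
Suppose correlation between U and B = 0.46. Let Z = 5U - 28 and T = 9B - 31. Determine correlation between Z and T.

correlation between Z and T = 0.46

Linear rescalings preserve correlation up to sign; here the slopes 5 and 9 have the same sign, so correlation between Z and T = correlation between U and B = 0.46.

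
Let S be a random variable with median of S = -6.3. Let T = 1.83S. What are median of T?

A linear map preserves order up to sign, so median of T = a·median of S + b = 1.83·(-6.3) = -11.529.

median of T = -11.529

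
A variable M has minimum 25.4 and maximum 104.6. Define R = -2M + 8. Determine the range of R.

Range(R) = 158.4

Range of M = 104.6 − 25.4 = 79.2.
Range(R) = |a|·Range(M) = |-2|·79.2 = 158.4.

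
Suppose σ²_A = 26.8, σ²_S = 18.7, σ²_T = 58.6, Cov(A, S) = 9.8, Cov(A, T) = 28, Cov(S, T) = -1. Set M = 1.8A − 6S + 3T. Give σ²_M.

σ²_M = 1414.152

σ²_M = a²·σ²_A + b²·σ²_S + c²·σ²_T + 2ab·Cov(A, S) + 2ac·Cov(A, T) + 2bc·Cov(S, T), with a = 1.8, b = -6, c = 3.
= 86.832 + 673.2 + 527.4 + (-211.68) + 302.4 + 36
= 1414.152.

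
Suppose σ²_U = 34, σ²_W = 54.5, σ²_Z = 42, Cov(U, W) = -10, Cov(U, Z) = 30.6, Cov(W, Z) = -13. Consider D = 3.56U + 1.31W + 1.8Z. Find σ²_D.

σ²_D = a²·σ²_U + b²·σ²_W + c²·σ²_Z + 2ab·Cov(U, W) + 2ac·Cov(U, Z) + 2bc·Cov(W, Z), with a = 3.56, b = 1.31, c = 1.8.
= 430.9024 + 93.52745 + 136.08 + (-93.272) + 392.1696 + (-61.308)
= 898.09945.

σ²_D = 898.09945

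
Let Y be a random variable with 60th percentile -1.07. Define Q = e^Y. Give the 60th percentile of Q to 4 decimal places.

60th percentile of Q = 0.343

e^Y is increasing, so P_{60}(Q) = g(P_{60}(Y)) ≈ 0.343.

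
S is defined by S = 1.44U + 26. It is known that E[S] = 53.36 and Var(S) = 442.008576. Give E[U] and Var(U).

From S = 1.44U + 26: E[S] = a·E[U] + b, so E[U] = (E[S] − b)/a = (53.36 − 26)/1.44 = 19.
Var(S) = a²·Var(U), so Var(U) = 442.008576/1.44² = 213.16.

E[U] = 19, Var(U) = 213.16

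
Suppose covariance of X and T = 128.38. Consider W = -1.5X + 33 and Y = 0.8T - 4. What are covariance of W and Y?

covariance of W and Y = a·c·covariance of X and T = (-1.5)·0.8·128.38 = -154.056. Additive constants drop out.

covariance of W and Y = -154.056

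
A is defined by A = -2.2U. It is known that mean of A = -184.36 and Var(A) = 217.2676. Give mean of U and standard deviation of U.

From A = -2.2U: mean of A = a·mean of U + b, so mean of U = (mean of A − b)/a = (-184.36 − 0)/(-2.2) = 83.8.
standard deviation of A = √217.2676 = 14.74.
standard deviation of A = |a|·standard deviation of U, so standard deviation of U = 14.74/|-2.2| = 6.7.

mean of U = 83.8, standard deviation of U = 6.7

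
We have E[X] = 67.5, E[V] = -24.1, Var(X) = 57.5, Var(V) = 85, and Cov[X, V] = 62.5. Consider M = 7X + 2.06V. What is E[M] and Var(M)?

E[M] = 7·E[X] + 2.06·E[V] = 7·67.5 + 2.06·(-24.1) = 422.854.
Var(M) = a²·Var(X) + b²·Var(V) + 2ab·Cov[X, V] with a = 7, b = 2.06.
= 7²·57.5 + 2.06²·85 + 2·7·2.06·62.5
= 2817.5 + 360.706 + 1802.5 = 4980.706.

E[M] = 422.854, Var(M) = 4980.706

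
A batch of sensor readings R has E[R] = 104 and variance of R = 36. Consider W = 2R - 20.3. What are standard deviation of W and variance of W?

W = 2R - 20.3 is linear with a = 2, b = -20.3.
standard deviation of R = √36 = 6.
standard deviation of W = |a|·standard deviation of R = |2|·6 = 12.
variance of W = a²·variance of R = 2²·36 = 144 (the additive constant -20.3 does not affect variance).

standard deviation of W = 12, variance of W = 144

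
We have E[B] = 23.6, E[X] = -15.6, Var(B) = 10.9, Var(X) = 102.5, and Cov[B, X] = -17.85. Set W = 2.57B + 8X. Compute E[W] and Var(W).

E[W] = -64.148, Var(W) = 5898.00141

E[W] = 2.57·E[B] + 8·E[X] = 2.57·23.6 + 8·(-15.6) = -64.148.
Var(W) = a²·Var(B) + b²·Var(X) + 2ab·Cov[B, X] with a = 2.57, b = 8.
= 2.57²·10.9 + 8²·102.5 + 2·2.57·8·(-17.85)
= 71.99341 + 6560 + (-733.992) = 5898.00141.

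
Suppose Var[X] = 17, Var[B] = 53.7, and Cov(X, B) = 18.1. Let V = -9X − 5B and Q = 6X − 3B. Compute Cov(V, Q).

Cov(V, Q) = -166.8

By bilinearity, Cov(V, Q) = ac·Var[X] + bd·Var[B] + (ad+bc)·Cov(X, B), with a=-9, b=-5, c=6, d=-3.
ac·Var[X] = (-9)·6·17 = -918
bd·Var[B] = (-5)·(-3)·53.7 = 805.5
(ad+bc)·Cov(X, B) = (-3)·18.1 = -54.3
Cov(V, Q) = -918 + 805.5 + (-54.3) = -166.8.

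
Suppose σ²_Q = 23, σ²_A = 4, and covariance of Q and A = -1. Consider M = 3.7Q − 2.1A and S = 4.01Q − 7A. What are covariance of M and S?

By bilinearity, covariance of M and S = ac·σ²_Q + bd·σ²_A + (ad+bc)·covariance of Q and A, with a=3.7, b=-2.1, c=4.01, d=-7.
ac·σ²_Q = 3.7·4.01·23 = 341.251
bd·σ²_A = (-2.1)·(-7)·4 = 58.8
(ad+bc)·covariance of Q and A = (-34.321)·(-1) = 34.321
covariance of M and S = 341.251 + 58.8 + 34.321 = 434.372.

covariance of M and S = 434.372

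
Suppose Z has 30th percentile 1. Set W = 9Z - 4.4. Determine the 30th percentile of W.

30th percentile of W = 4.6

Since a = 9 > 0 the transformation is increasing, so the 30th percentile of W = a·(P_{30} of Z) + b = 9·1 + (-4.4) = 4.6.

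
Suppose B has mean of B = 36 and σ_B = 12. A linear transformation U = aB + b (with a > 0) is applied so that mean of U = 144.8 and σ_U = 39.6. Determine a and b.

σ_U = a·σ_B (a > 0), so a = 39.6/12 = 3.3.
mean of U = a·mean of B + b, so b = 144.8 − 3.3·36 = 26.

a = 3.3, b = 26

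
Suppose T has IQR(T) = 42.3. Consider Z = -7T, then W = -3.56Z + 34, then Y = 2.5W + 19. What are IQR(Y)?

IQR(Z) = |-7|·42.3 = 296.1.
IQR(W) = |-3.56|·296.1 = 1054.116.
IQR(Y) = |2.5|·1054.116 = 2635.29.

IQR(Y) = 2635.29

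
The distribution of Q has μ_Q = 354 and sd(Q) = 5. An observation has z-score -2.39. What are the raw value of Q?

Q = 342.05

Q = μ_Q + z·sd(Q) = 354 + (-2.39)·5 = 342.05.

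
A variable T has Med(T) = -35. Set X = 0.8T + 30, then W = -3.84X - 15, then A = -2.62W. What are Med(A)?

Med(X) = 0.8·(-35) + 30 = 2.
Med(W) = (-3.84)·2 + (-15) = -22.68.
Med(A) = (-2.62)·(-22.68) = 59.4216.

Med(A) = 59.4216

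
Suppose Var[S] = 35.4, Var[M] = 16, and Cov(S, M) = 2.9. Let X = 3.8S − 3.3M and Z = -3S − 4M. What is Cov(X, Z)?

By bilinearity, Cov(X, Z) = ac·Var[S] + bd·Var[M] + (ad+bc)·Cov(S, M), with a=3.8, b=-3.3, c=-3, d=-4.
ac·Var[S] = 3.8·(-3)·35.4 = -403.56
bd·Var[M] = (-3.3)·(-4)·16 = 211.2
(ad+bc)·Cov(S, M) = (-5.3)·2.9 = -15.37
Cov(X, Z) = -403.56 + 211.2 + (-15.37) = -207.73.

Cov(X, Z) = -207.73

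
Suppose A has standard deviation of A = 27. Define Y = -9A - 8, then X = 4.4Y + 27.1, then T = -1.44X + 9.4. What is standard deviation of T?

standard deviation of Y = |-9|·27 = 243.
standard deviation of X = |4.4|·243 = 1069.2.
standard deviation of T = |-1.44|·1069.2 = 1539.648.

standard deviation of T = 1539.648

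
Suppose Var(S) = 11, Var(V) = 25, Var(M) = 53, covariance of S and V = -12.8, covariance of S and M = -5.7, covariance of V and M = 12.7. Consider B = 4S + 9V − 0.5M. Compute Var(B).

Var(B) = a²·Var(S) + b²·Var(V) + c²·Var(M) + 2ab·covariance of S and V + 2ac·covariance of S and M + 2bc·covariance of V and M, with a = 4, b = 9, c = -0.5.
= 176 + 2025 + 13.25 + (-921.6) + 22.8 + (-114.3)
= 1201.15.

Var(B) = 1201.15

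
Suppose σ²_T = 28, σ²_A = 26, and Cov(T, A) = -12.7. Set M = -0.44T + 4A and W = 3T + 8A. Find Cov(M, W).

Cov(M, W) = 687.344

By bilinearity, Cov(M, W) = ac·σ²_T + bd·σ²_A + (ad+bc)·Cov(T, A), with a=-0.44, b=4, c=3, d=8.
ac·σ²_T = (-0.44)·3·28 = -36.96
bd·σ²_A = 4·8·26 = 832
(ad+bc)·Cov(T, A) = (8.48)·(-12.7) = -107.696
Cov(M, W) = -36.96 + 832 + (-107.696) = 687.344.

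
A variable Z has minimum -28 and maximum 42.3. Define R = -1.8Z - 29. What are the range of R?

Range(R) = 126.54

Range of Z = 42.3 − (-28) = 70.3.
Range(R) = |a|·Range(Z) = |-1.8|·70.3 = 126.54.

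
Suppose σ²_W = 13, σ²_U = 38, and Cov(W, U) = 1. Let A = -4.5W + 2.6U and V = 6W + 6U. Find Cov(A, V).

Cov(A, V) = 230.4

By bilinearity, Cov(A, V) = ac·σ²_W + bd·σ²_U + (ad+bc)·Cov(W, U), with a=-4.5, b=2.6, c=6, d=6.
ac·σ²_W = (-4.5)·6·13 = -351
bd·σ²_U = 2.6·6·38 = 592.8
(ad+bc)·Cov(W, U) = (-11.4)·1 = -11.4
Cov(A, V) = -351 + 592.8 + (-11.4) = 230.4.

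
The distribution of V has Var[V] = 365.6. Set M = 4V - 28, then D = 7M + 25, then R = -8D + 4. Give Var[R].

Var[M] = 4²·365.6 = 5849.6.
Var[D] = 7²·5849.6 = 286630.4.
Var[R] = (-8)²·286630.4 = 18344345.6.

Var[R] = 18344345.6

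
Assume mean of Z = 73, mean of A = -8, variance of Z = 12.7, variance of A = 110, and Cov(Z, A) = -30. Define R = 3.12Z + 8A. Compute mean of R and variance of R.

mean of R = 163.76, variance of R = 5666.02688

mean of R = 3.12·mean of Z + 8·mean of A = 3.12·73 + 8·(-8) = 163.76.
variance of R = a²·variance of Z + b²·variance of A + 2ab·Cov(Z, A) with a = 3.12, b = 8.
= 3.12²·12.7 + 8²·110 + 2·3.12·8·(-30)
= 123.62688 + 7040 + (-1497.6) = 5666.02688.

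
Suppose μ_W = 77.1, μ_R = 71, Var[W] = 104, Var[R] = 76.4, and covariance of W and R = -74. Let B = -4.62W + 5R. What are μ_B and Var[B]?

μ_B = -1.202, Var[B] = 7548.6176

μ_B = (-4.62)·μ_W + 5·μ_R = (-4.62)·77.1 + 5·71 = -1.202.
Var[B] = a²·Var[W] + b²·Var[R] + 2ab·covariance of W and R with a = -4.62, b = 5.
= (-4.62)²·104 + 5²·76.4 + 2·(-4.62)·5·(-74)
= 2219.8176 + 1910 + 3418.8 = 7548.6176.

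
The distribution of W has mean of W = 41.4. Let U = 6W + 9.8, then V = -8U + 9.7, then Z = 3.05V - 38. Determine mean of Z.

mean of Z = -6308.495

mean of U = 6·41.4 + 9.8 = 258.2.
mean of V = (-8)·258.2 + 9.7 = -2055.9.
mean of Z = 3.05·(-2055.9) + (-38) = -6308.495.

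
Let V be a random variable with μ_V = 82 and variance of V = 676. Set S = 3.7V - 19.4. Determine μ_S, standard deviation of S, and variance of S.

S = 3.7V - 19.4 is linear with a = 3.7, b = -19.4.
μ_S = a·μ_V + b = 3.7·82 + (-19.4) = 284.
standard deviation of V = √676 = 26.
standard deviation of S = |a|·standard deviation of V = |3.7|·26 = 96.2.
variance of S = a²·variance of V = 3.7²·676 = 9254.44 (the additive constant -19.4 does not affect variance).

μ_S = 284, standard deviation of S = 96.2, variance of S = 9254.44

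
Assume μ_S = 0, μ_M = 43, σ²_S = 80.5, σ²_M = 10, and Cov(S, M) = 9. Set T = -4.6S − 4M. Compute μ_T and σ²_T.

μ_T = -172, σ²_T = 2194.58

μ_T = (-4.6)·μ_S + (-4)·μ_M = (-4.6)·0 + (-4)·43 = -172.
σ²_T = a²·σ²_S + b²·σ²_M + 2ab·Cov(S, M) with a = -4.6, b = -4.
= (-4.6)²·80.5 + (-4)²·10 + 2·(-4.6)·(-4)·9
= 1703.38 + 160 + 331.2 = 2194.58.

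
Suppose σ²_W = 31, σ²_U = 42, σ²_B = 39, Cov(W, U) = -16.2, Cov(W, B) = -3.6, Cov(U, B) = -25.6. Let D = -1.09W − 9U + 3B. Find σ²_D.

σ²_D = a²·σ²_W + b²·σ²_U + c²·σ²_B + 2ab·Cov(W, U) + 2ac·Cov(W, B) + 2bc·Cov(U, B), with a = -1.09, b = -9, c = 3.
= 36.8311 + 3402 + 351 + (-317.844) + 23.544 + 1382.4
= 4877.9311.

σ²_D = 4877.9311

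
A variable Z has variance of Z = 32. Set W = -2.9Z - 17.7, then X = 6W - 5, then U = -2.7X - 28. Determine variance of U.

variance of U = 70627.8528

variance of W = (-2.9)²·32 = 269.12.
variance of X = 6²·269.12 = 9688.32.
variance of U = (-2.7)²·9688.32 = 70627.8528.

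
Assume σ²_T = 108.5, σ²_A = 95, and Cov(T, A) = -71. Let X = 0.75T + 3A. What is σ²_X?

σ²_X = a²·σ²_T + b²·σ²_A + 2ab·Cov(T, A) with a = 0.75, b = 3.
= 0.75²·108.5 + 3²·95 + 2·0.75·3·(-71)
= 61.03125 + 855 + (-319.5) = 596.53125.

σ²_X = 596.53125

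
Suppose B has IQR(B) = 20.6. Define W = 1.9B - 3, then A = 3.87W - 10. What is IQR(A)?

IQR(A) = 151.4718

IQR(W) = |1.9|·20.6 = 39.14.
IQR(A) = |3.87|·39.14 = 151.4718.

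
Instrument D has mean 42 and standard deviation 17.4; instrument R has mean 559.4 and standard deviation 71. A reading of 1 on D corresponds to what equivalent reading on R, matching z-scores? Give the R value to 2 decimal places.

z = (1 − 42)/17.4 ≈ -2.3563.
R = 559.4 + z·71 = 559.4 + (1 − 42)·71/17.4 ≈ 392.10.

R = 392.10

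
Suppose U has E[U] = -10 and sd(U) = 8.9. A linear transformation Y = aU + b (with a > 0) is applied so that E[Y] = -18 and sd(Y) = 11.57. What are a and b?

a = 1.3, b = -5

sd(Y) = a·sd(U) (a > 0), so a = 11.57/8.9 = 1.3.
E[Y] = a·E[U] + b, so b = -18 − 1.3·(-10) = -5.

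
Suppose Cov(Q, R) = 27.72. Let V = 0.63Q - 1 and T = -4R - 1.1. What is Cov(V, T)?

Cov(V, T) = -69.8544

Cov(V, T) = a·c·Cov(Q, R) = 0.63·(-4)·27.72 = -69.8544. Additive constants drop out.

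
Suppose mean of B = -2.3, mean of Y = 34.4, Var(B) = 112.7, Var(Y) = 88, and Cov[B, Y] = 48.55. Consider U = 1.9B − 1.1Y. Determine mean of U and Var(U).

mean of U = 1.9·mean of B + (-1.1)·mean of Y = 1.9·(-2.3) + (-1.1)·34.4 = -42.21.
Var(U) = a²·Var(B) + b²·Var(Y) + 2ab·Cov[B, Y] with a = 1.9, b = -1.1.
= 1.9²·112.7 + (-1.1)²·88 + 2·1.9·(-1.1)·48.55
= 406.847 + 106.48 + (-202.939) = 310.388.

mean of U = -42.21, Var(U) = 310.388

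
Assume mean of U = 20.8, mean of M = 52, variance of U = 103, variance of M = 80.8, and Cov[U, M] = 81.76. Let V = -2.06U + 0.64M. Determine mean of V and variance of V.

mean of V = (-2.06)·mean of U + 0.64·mean of M = (-2.06)·20.8 + 0.64·52 = -9.568.
variance of V = a²·variance of U + b²·variance of M + 2ab·Cov[U, M] with a = -2.06, b = 0.64.
= (-2.06)²·103 + 0.64²·80.8 + 2·(-2.06)·0.64·81.76
= 437.0908 + 33.09568 + (-215.584768) = 254.601712.

mean of V = -9.568, variance of V = 254.601712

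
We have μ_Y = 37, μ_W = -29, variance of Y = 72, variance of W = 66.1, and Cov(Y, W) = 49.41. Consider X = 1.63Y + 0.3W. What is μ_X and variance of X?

μ_X = 1.63·μ_Y + 0.3·μ_W = 1.63·37 + 0.3·(-29) = 51.61.
variance of X = a²·variance of Y + b²·variance of W + 2ab·Cov(Y, W) with a = 1.63, b = 0.3.
= 1.63²·72 + 0.3²·66.1 + 2·1.63·0.3·49.41
= 191.2968 + 5.949 + 48.32298 = 245.56878.

μ_X = 51.61, variance of X = 245.56878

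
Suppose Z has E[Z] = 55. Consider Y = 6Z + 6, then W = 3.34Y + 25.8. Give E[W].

E[Y] = 6·55 + 6 = 336.
E[W] = 3.34·336 + 25.8 = 1148.04.

E[W] = 1148.04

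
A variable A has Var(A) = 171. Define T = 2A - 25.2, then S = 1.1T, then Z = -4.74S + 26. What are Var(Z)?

Var(T) = 2²·171 = 684.
Var(S) = 1.1²·684 = 827.64.
Var(Z) = (-4.74)²·827.64 = 18595.084464.

Var(Z) = 18595.084464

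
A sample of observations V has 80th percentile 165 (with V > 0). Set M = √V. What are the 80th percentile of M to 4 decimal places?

√V is increasing, so P_{80}(M) = g(P_{80}(V)) ≈ 12.8452.

80th percentile of M = 12.8452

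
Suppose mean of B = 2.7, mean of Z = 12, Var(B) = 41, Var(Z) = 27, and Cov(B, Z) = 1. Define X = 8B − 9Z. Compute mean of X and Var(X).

mean of X = -86.4, Var(X) = 4667

mean of X = 8·mean of B + (-9)·mean of Z = 8·2.7 + (-9)·12 = -86.4.
Var(X) = a²·Var(B) + b²·Var(Z) + 2ab·Cov(B, Z) with a = 8, b = -9.
= 8²·41 + (-9)²·27 + 2·8·(-9)·1
= 2624 + 2187 + (-144) = 4667.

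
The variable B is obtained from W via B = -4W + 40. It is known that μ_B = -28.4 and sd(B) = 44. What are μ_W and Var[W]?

From B = -4W + 40: μ_B = a·μ_W + b, so μ_W = (μ_B − b)/a = (-28.4 − 40)/(-4) = 17.1.
Var[B] = 44² = 1936.
Var[B] = a²·Var[W], so Var[W] = 1936/(-4)² = 121.

μ_W = 17.1, Var[W] = 121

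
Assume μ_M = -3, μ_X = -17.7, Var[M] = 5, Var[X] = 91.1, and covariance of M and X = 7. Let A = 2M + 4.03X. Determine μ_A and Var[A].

μ_A = 2·μ_M + 4.03·μ_X = 2·(-3) + 4.03·(-17.7) = -77.331.
Var[A] = a²·Var[M] + b²·Var[X] + 2ab·covariance of M and X with a = 2, b = 4.03.
= 2²·5 + 4.03²·91.1 + 2·2·4.03·7
= 20 + 1479.54599 + 112.84 = 1612.38599.

μ_A = -77.331, Var[A] = 1612.38599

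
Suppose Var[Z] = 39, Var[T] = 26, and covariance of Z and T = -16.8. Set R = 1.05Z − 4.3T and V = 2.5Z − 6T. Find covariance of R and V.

By bilinearity, covariance of R and V = ac·Var[Z] + bd·Var[T] + (ad+bc)·covariance of Z and T, with a=1.05, b=-4.3, c=2.5, d=-6.
ac·Var[Z] = 1.05·2.5·39 = 102.375
bd·Var[T] = (-4.3)·(-6)·26 = 670.8
(ad+bc)·covariance of Z and T = (-17.05)·(-16.8) = 286.44
covariance of R and V = 102.375 + 670.8 + 286.44 = 1059.615.

covariance of R and V = 1059.615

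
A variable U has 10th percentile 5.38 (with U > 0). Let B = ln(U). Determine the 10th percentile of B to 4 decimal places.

ln(U) is increasing, so P_{10}(B) = g(P_{10}(U)) ≈ 1.6827.

10th percentile of B = 1.6827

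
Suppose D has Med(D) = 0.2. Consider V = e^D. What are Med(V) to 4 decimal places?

e^D is monotone on this domain, so Med(V) = exp(0.2) ≈ 1.2214.

Med(V) = 1.2214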